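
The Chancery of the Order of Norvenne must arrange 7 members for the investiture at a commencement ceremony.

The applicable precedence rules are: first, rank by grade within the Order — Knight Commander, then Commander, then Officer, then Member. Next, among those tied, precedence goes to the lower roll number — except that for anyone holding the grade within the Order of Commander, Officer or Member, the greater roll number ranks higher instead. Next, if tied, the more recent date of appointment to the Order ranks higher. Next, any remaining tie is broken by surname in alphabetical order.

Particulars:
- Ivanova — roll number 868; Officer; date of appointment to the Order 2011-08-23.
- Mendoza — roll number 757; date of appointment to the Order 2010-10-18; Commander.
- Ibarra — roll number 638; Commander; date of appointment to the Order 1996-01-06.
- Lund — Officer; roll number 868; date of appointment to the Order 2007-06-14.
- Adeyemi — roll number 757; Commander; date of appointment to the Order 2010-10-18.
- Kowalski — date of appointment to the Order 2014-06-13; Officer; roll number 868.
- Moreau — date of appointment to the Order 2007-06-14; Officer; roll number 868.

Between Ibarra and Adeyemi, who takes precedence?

By grade within the Order: Adeyemi, Mendoza and Ibarra (Commander); then Kowalski, Ivanova, Lund and Moreau (Officer).
Among Adeyemi, Mendoza and Ibarra, by roll number (higher first) (reversed rule for this group): Adeyemi and Mendoza (757) before Ibarra (638).
Adeyemi and Mendoza both have date of appointment to the Order 2010-10-18, so the next rule applies.
Among Adeyemi and Mendoza, alphabetically by surname: Adeyemi before Mendoza.
Kowalski, Ivanova, Lund and Moreau all have roll number 868, so the next rule applies.
Among Kowalski, Ivanova, Lund and Moreau, by date of appointment to the Order (later first): Kowalski (2014-06-13) before Ivanova (2011-08-23) before Lund and Moreau (2007-06-14).
Among Lund and Moreau, alphabetically by surname: Lund before Moreau.
So Adeyemi takes precedence.

Adeyemi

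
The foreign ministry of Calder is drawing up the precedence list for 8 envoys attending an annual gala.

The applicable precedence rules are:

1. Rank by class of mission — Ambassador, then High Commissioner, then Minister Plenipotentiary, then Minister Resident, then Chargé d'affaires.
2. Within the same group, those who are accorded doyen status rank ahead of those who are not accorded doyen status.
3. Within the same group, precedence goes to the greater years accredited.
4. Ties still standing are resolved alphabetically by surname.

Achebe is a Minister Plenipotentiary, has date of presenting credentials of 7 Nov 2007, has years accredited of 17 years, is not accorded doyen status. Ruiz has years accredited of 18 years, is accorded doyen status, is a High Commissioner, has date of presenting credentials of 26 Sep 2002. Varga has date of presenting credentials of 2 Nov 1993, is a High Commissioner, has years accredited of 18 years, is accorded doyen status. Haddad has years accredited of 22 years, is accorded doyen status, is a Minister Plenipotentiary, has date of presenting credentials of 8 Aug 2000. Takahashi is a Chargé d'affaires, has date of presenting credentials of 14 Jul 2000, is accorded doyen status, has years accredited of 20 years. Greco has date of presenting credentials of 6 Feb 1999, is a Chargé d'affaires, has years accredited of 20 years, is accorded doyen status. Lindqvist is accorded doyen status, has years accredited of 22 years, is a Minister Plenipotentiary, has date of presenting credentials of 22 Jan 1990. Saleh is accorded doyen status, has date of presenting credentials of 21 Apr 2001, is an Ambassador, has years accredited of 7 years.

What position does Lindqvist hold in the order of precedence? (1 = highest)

By class of mission: Saleh (Ambassador); then Ruiz and Varga (High Commissioner); then Haddad, Lindqvist and Achebe (Minister Plenipotentiary); then Greco and Takahashi (Chargé d'affaires).
Ruiz and Varga are each accorded doyen status, so the next rule applies.
Ruiz and Varga both have years accredited 18 years, so the next rule applies.
Among Ruiz and Varga, alphabetically by surname: Ruiz before Varga.
Among Haddad, Lindqvist and Achebe, accorded doyen status before not accorded doyen status: Haddad and Lindqvist (accorded doyen status) before Achebe (not accorded doyen status).
Haddad and Lindqvist both have years accredited 22 years, so the next rule applies.
Among Haddad and Lindqvist, alphabetically by surname: Haddad before Lindqvist.
Greco and Takahashi are each accorded doyen status, so the next rule applies.
Greco and Takahashi both have years accredited 20 years, so the next rule applies.
Among Greco and Takahashi, alphabetically by surname: Greco before Takahashi.
Order: Saleh, Ruiz, Varga, Haddad, Lindqvist, Achebe, Greco, Takahashi. So position 5.

5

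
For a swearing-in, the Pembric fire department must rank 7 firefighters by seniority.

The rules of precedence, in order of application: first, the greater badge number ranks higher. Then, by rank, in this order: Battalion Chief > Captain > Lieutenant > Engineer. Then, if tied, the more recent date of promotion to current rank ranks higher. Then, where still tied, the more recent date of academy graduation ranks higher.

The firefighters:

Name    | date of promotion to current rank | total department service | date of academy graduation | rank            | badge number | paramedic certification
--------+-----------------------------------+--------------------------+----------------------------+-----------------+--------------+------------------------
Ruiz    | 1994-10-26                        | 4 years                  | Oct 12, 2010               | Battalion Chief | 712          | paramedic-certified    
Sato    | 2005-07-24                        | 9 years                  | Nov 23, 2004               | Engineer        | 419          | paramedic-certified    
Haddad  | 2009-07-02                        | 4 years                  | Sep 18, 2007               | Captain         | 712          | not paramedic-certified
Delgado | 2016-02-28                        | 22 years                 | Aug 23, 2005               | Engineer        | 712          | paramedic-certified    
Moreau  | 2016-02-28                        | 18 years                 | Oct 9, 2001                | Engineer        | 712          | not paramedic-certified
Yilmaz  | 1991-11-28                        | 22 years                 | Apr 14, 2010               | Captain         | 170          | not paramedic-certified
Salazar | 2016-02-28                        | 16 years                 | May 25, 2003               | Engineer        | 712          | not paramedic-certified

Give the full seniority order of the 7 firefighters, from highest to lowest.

By badge number (higher first): Ruiz, Haddad, Delgado, Salazar and Moreau (each 712); then Sato (419); then Yilmaz (170).
Among Ruiz, Haddad, Delgado, Salazar and Moreau, by rank: Ruiz (Battalion Chief) before Haddad (Captain) before Delgado, Salazar and Moreau (Engineer).
Delgado, Salazar and Moreau all have date of promotion to current rank 2016-02-28, so the next rule applies.
Among Delgado, Salazar and Moreau, by date of academy graduation (later first): Delgado (Aug 23, 2005) before Salazar (May 25, 2003) before Moreau (Oct 9, 2001).
Full order: Ruiz, Haddad, Delgado, Salazar, Moreau, Sato, Yilmaz.

Ruiz, Haddad, Delgado, Salazar, Moreau, Sato, Yilmaz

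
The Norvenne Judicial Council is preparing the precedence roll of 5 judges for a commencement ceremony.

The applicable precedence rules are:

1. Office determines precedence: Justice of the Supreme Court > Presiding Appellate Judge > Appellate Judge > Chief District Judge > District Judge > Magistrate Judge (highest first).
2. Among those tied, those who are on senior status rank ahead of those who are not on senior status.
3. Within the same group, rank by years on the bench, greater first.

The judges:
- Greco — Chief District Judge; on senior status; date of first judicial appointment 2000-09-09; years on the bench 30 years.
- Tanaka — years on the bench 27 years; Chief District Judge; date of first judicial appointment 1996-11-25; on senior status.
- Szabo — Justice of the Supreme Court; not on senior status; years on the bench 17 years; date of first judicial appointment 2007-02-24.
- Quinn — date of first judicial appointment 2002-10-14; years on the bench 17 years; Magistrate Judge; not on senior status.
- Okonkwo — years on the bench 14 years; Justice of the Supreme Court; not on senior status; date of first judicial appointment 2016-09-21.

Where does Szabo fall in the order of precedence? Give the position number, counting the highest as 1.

1

By office: Szabo and Okonkwo (Justice of the Supreme Court); then Greco and Tanaka (Chief District Judge); then Quinn (Magistrate Judge).
Szabo and Okonkwo are each not on senior status, so the next rule applies.
Among Szabo and Okonkwo, by years on the bench (higher first): Szabo (17 years) before Okonkwo (14 years).
Greco and Tanaka are each on senior status, so the next rule applies.
Among Greco and Tanaka, by years on the bench (higher first): Greco (30 years) before Tanaka (27 years).
Order: Szabo, Okonkwo, Greco, Tanaka, Quinn. So position 1.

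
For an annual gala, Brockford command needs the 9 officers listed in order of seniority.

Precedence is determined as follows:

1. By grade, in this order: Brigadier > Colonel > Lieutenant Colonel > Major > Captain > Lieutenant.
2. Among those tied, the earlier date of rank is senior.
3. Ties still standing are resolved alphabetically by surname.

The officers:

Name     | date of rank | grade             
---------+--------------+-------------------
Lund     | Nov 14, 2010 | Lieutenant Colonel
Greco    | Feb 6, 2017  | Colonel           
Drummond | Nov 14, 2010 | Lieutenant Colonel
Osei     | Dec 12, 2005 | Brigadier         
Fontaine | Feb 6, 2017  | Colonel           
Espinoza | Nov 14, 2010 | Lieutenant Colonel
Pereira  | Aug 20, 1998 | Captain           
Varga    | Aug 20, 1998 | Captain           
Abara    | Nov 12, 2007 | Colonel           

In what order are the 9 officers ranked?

Osei, Abara, Fontaine, Greco, Drummond, Espinoza, Lund, Pereira, Varga

By grade: Osei (Brigadier); then Abara, Fontaine and Greco (Colonel); then Drummond, Espinoza and Lund (Lieutenant Colonel); then Pereira and Varga (Captain).
Among Abara, Fontaine and Greco, by date of rank (earlier first): Abara (Nov 12, 2007) before Fontaine and Greco (Feb 6, 2017).
Among Fontaine and Greco, alphabetically by surname: Fontaine before Greco.
Drummond, Espinoza and Lund all have date of rank Nov 14, 2010, so the next rule applies.
Among Drummond, Espinoza and Lund, alphabetically by surname: Drummond before Espinoza before Lund.
Pereira and Varga both have date of rank Aug 20, 1998, so the next rule applies.
Among Pereira and Varga, alphabetically by surname: Pereira before Varga.
Full order: Osei, Abara, Fontaine, Greco, Drummond, Espinoza, Lund, Pereira, Varga.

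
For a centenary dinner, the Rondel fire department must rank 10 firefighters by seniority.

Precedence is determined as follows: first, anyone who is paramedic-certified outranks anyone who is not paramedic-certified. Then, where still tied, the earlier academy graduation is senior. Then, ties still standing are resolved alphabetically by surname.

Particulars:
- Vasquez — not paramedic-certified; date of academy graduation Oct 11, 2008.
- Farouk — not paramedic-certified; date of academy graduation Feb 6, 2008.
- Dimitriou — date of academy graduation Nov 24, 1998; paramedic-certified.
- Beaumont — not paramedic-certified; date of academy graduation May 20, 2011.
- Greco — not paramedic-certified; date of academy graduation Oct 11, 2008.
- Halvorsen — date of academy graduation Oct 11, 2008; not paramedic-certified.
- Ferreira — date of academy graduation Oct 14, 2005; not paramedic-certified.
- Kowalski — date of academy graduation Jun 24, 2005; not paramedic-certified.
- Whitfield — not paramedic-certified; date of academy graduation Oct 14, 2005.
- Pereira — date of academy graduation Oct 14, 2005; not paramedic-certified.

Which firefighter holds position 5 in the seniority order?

Whitfield

By the first rule: Dimitriou (paramedic-certified); then Kowalski, Ferreira, Pereira, Whitfield, Farouk, Greco, Halvorsen, Vasquez and Beaumont (each not paramedic-certified).
Among Kowalski, Ferreira, Pereira, Whitfield, Farouk, Greco, Halvorsen, Vasquez and Beaumont, by date of academy graduation (earlier first): Kowalski (Jun 24, 2005) before Ferreira, Pereira and Whitfield (Oct 14, 2005) before Farouk (Feb 6, 2008) before Greco, Halvorsen and Vasquez (Oct 11, 2008) before Beaumont (May 20, 2011).
Among Ferreira, Pereira and Whitfield, alphabetically by surname: Ferreira before Pereira before Whitfield.
Among Greco, Halvorsen and Vasquez, alphabetically by surname: Greco before Halvorsen before Vasquez.
Order: Dimitriou, Kowalski, Ferreira, Pereira, Whitfield, Farouk, Greco, Halvorsen, Vasquez, Beaumont.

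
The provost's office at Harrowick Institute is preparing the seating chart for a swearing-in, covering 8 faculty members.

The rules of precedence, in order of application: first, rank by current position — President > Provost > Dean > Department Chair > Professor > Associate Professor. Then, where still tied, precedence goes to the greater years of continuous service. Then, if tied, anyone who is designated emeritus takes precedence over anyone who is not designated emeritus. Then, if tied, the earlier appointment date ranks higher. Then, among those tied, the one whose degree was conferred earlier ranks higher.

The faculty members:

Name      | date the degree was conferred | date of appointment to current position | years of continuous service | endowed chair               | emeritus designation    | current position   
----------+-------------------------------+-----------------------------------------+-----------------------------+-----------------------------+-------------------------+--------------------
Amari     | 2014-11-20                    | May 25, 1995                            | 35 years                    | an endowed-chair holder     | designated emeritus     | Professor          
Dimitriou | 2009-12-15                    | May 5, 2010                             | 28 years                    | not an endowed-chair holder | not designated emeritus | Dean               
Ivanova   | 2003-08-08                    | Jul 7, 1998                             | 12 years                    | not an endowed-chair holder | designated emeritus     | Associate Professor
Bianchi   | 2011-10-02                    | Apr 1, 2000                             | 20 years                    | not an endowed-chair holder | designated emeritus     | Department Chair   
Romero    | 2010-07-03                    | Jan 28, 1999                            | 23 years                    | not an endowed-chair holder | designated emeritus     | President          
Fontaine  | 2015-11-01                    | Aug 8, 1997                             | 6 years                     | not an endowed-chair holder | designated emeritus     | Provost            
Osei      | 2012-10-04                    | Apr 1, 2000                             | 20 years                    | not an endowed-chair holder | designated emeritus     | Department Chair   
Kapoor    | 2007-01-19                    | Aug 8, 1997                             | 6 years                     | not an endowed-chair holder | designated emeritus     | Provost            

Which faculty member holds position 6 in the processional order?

Osei

By current position: Romero (President); then Kapoor and Fontaine (Provost); then Dimitriou (Dean); then Bianchi and Osei (Department Chair); then Amari (Professor); then Ivanova (Associate Professor).
Kapoor and Fontaine both have years of continuous service 6 years, so the next rule applies.
Kapoor and Fontaine are each designated emeritus, so the next rule applies.
Kapoor and Fontaine both have date of appointment to current position Aug 8, 1997, so the next rule applies.
Among Kapoor and Fontaine, by date the degree was conferred (earlier first): Kapoor (2007-01-19) before Fontaine (2015-11-01).
Bianchi and Osei both have years of continuous service 20 years, so the next rule applies.
Bianchi and Osei are each designated emeritus, so the next rule applies.
Bianchi and Osei both have date of appointment to current position Apr 1, 2000, so the next rule applies.
Among Bianchi and Osei, by date the degree was conferred (earlier first): Bianchi (2011-10-02) before Osei (2012-10-04).
Order: Romero, Kapoor, Fontaine, Dimitriou, Bianchi, Osei, Amari, Ivanova.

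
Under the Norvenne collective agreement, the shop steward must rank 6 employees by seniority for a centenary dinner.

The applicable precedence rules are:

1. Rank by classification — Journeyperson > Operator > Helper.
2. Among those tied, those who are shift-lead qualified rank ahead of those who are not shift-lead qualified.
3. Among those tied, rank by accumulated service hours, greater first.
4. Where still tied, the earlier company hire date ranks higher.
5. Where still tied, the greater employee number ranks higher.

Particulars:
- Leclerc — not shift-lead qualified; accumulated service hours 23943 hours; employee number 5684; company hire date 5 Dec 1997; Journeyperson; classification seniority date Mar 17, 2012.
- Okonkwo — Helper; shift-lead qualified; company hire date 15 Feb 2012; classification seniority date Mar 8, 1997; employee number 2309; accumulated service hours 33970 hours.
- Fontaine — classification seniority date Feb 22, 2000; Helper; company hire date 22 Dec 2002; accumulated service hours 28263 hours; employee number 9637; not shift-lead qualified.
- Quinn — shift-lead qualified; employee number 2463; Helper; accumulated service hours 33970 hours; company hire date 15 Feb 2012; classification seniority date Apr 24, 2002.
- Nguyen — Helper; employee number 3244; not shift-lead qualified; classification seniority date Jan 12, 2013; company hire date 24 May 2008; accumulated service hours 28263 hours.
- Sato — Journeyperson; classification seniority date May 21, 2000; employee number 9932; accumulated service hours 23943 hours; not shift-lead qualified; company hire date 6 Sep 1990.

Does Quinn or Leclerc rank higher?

Leclerc

By classification: Sato and Leclerc (Journeyperson); then Quinn, Okonkwo, Fontaine and Nguyen (Helper).
Sato and Leclerc are each not shift-lead qualified, so the next rule applies.
Sato and Leclerc both have accumulated service hours 23943 hours, so the next rule applies.
Among Sato and Leclerc, by company hire date (earlier first): Sato (6 Sep 1990) before Leclerc (5 Dec 1997).
Among Quinn, Okonkwo, Fontaine and Nguyen, shift-lead qualified before not shift-lead qualified: Quinn and Okonkwo (shift-lead qualified) before Fontaine and Nguyen (not shift-lead qualified).
Quinn and Okonkwo both have accumulated service hours 33970 hours, so the next rule applies.
Quinn and Okonkwo both have company hire date 15 Feb 2012, so the next rule applies.
Among Quinn and Okonkwo, by employee number (higher first): Quinn (2463) before Okonkwo (2309).
Fontaine and Nguyen both have accumulated service hours 28263 hours, so the next rule applies.
Among Fontaine and Nguyen, by company hire date (earlier first): Fontaine (22 Dec 2002) before Nguyen (24 May 2008).
So Leclerc takes precedence.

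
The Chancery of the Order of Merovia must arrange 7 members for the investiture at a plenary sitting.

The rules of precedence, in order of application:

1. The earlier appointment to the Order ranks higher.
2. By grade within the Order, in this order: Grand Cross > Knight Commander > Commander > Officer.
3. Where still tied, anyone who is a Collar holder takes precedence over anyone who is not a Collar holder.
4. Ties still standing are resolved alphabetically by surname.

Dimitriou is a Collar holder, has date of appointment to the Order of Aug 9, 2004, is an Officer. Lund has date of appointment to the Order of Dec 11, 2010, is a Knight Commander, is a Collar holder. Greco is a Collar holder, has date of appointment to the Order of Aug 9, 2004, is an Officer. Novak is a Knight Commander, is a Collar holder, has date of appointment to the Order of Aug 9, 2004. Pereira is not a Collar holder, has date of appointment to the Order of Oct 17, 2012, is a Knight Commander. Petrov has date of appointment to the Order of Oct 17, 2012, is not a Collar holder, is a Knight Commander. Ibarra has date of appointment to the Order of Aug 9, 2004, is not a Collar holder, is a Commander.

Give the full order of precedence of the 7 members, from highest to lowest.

By date of appointment to the Order (earlier first): Novak, Ibarra, Dimitriou and Greco (each Aug 9, 2004); then Lund (Dec 11, 2010); then Pereira and Petrov (both Oct 17, 2012).
Among Novak, Ibarra, Dimitriou and Greco, by grade within the Order: Novak (Knight Commander) before Ibarra (Commander) before Dimitriou and Greco (Officer).
Dimitriou and Greco are each a Collar holder, so the next rule applies.
Among Dimitriou and Greco, alphabetically by surname: Dimitriou before Greco.
Pereira and Petrov are each Knight Commander, so the next rule applies.
Pereira and Petrov are each not a Collar holder, so the next rule applies.
Among Pereira and Petrov, alphabetically by surname: Pereira before Petrov.
Full order: Novak, Ibarra, Dimitriou, Greco, Lund, Pereira, Petrov.

Novak, Ibarra, Dimitriou, Greco, Lund, Pereira, Petrov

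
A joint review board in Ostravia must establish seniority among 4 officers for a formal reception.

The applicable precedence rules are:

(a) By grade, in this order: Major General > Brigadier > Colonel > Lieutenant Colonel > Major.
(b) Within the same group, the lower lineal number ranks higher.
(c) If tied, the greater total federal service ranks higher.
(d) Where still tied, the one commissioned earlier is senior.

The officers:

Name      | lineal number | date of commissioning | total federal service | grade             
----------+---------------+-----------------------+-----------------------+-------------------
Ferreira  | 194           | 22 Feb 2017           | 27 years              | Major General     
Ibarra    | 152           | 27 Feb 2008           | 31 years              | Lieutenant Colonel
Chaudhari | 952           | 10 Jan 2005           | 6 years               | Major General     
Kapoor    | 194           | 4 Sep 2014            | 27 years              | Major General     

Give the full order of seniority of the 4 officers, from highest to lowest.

Kapoor, Ferreira, Chaudhari, Ibarra

By grade: Kapoor, Ferreira and Chaudhari (Major General); then Ibarra (Lieutenant Colonel).
Among Kapoor, Ferreira and Chaudhari, by lineal number (lower first): Kapoor and Ferreira (194) before Chaudhari (952).
Kapoor and Ferreira both have total federal service 27 years, so the next rule applies.
Among Kapoor and Ferreira, by date of commissioning (earlier first): Kapoor (4 Sep 2014) before Ferreira (22 Feb 2017).
Full order: Kapoor, Ferreira, Chaudhari, Ibarra.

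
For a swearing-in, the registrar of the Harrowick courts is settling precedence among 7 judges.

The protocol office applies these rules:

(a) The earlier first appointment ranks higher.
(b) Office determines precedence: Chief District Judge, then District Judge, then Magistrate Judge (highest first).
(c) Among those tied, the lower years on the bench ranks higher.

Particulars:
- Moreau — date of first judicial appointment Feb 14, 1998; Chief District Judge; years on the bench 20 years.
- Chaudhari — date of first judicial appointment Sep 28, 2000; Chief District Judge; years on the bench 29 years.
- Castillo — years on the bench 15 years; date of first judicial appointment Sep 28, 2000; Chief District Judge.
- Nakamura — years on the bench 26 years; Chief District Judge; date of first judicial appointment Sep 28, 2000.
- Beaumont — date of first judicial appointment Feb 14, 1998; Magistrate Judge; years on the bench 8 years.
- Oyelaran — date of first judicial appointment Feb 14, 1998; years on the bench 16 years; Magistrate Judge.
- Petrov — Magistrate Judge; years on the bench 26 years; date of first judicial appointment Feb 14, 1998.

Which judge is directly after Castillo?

Nakamura

By date of first judicial appointment (earlier first): Moreau, Beaumont, Oyelaran and Petrov (each Feb 14, 1998); then Castillo, Nakamura and Chaudhari (each Sep 28, 2000).
Among Moreau, Beaumont, Oyelaran and Petrov, by office: Moreau (Chief District Judge) before Beaumont, Oyelaran and Petrov (Magistrate Judge).
Among Beaumont, Oyelaran and Petrov, by years on the bench (lower first): Beaumont (8 years) before Oyelaran (16 years) before Petrov (26 years).
Castillo, Nakamura and Chaudhari are each Chief District Judge, so the next rule applies.
Among Castillo, Nakamura and Chaudhari, by years on the bench (lower first): Castillo (15 years) before Nakamura (26 years) before Chaudhari (29 years).
Order: Moreau, Beaumont, Oyelaran, Petrov, Castillo, Nakamura, Chaudhari.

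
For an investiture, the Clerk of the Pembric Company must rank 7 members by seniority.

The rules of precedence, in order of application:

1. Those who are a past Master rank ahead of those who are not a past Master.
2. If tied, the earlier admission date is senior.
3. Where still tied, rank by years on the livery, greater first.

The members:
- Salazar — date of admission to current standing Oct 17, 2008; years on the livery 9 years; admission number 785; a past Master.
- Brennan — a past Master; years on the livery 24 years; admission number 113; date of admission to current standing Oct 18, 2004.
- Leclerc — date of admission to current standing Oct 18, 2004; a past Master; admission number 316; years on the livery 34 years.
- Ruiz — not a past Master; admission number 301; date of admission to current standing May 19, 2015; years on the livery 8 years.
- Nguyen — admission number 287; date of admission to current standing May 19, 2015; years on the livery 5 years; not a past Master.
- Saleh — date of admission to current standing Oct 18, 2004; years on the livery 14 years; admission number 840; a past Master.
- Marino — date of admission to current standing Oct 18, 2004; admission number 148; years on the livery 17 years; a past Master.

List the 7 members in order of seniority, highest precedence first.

Leclerc, Brennan, Marino, Saleh, Salazar, Ruiz, Nguyen

By the first rule: Leclerc, Brennan, Marino, Saleh and Salazar (each a past Master); then Ruiz and Nguyen (both not a past Master).
Among Leclerc, Brennan, Marino, Saleh and Salazar, by date of admission to current standing (earlier first): Leclerc, Brennan, Marino and Saleh (Oct 18, 2004) before Salazar (Oct 17, 2008).
Among Leclerc, Brennan, Marino and Saleh, by years on the livery (higher first): Leclerc (34 years) before Brennan (24 years) before Marino (17 years) before Saleh (14 years).
Ruiz and Nguyen both have date of admission to current standing May 19, 2015, so the next rule applies.
Among Ruiz and Nguyen, by years on the livery (higher first): Ruiz (8 years) before Nguyen (5 years).
Full order: Leclerc, Brennan, Marino, Saleh, Salazar, Ruiz, Nguyen.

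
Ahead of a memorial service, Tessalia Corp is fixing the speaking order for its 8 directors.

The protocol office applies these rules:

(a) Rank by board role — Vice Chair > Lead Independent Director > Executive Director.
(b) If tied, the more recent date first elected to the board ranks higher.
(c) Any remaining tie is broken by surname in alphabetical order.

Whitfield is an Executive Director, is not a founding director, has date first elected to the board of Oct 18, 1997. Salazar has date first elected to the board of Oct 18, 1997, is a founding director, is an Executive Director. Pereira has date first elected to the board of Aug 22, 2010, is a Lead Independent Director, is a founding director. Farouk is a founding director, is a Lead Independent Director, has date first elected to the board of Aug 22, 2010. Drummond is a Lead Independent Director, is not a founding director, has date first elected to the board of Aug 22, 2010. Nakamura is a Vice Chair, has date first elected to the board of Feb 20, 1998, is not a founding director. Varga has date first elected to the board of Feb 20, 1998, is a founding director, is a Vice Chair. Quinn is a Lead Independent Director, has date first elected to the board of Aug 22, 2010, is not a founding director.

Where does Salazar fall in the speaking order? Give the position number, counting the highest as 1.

By board role: Nakamura and Varga (Vice Chair); then Drummond, Farouk, Pereira and Quinn (Lead Independent Director); then Salazar and Whitfield (Executive Director).
Nakamura and Varga both have date first elected to the board Feb 20, 1998, so the next rule applies.
Among Nakamura and Varga, alphabetically by surname: Nakamura before Varga.
Drummond, Farouk, Pereira and Quinn all have date first elected to the board Aug 22, 2010, so the next rule applies.
Among Drummond, Farouk, Pereira and Quinn, alphabetically by surname: Drummond before Farouk before Pereira before Quinn.
Salazar and Whitfield both have date first elected to the board Oct 18, 1997, so the next rule applies.
Among Salazar and Whitfield, alphabetically by surname: Salazar before Whitfield.
Order: Nakamura, Varga, Drummond, Farouk, Pereira, Quinn, Salazar, Whitfield. So position 7.

7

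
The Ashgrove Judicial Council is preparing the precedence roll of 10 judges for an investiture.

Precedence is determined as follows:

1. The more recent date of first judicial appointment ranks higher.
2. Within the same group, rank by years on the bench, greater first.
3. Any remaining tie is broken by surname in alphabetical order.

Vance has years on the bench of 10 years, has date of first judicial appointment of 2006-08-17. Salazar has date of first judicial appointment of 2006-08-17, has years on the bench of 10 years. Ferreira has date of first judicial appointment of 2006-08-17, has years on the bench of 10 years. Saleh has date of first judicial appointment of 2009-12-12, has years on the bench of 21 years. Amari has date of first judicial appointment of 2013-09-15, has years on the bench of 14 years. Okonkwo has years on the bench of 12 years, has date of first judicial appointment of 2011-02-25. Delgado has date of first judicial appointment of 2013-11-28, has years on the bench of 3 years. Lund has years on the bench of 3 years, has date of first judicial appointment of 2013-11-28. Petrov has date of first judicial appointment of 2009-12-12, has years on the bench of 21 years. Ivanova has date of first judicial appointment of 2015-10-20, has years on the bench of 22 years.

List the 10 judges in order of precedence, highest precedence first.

By date of first judicial appointment (later first): Ivanova (2015-10-20); then Delgado and Lund (both 2013-11-28); then Amari (2013-09-15); then Okonkwo (2011-02-25); then Petrov and Saleh (both 2009-12-12); then Ferreira, Salazar and Vance (each 2006-08-17).
Delgado and Lund both have years on the bench 3 years, so the next rule applies.
Among Delgado and Lund, alphabetically by surname: Delgado before Lund.
Petrov and Saleh both have years on the bench 21 years, so the next rule applies.
Among Petrov and Saleh, alphabetically by surname: Petrov before Saleh.
Ferreira, Salazar and Vance all have years on the bench 10 years, so the next rule applies.
Among Ferreira, Salazar and Vance, alphabetically by surname: Ferreira before Salazar before Vance.
Full order: Ivanova, Delgado, Lund, Amari, Okonkwo, Petrov, Saleh, Ferreira, Salazar, Vance.

Ivanova, Delgado, Lund, Amari, Okonkwo, Petrov, Saleh, Ferreira, Salazar, Vance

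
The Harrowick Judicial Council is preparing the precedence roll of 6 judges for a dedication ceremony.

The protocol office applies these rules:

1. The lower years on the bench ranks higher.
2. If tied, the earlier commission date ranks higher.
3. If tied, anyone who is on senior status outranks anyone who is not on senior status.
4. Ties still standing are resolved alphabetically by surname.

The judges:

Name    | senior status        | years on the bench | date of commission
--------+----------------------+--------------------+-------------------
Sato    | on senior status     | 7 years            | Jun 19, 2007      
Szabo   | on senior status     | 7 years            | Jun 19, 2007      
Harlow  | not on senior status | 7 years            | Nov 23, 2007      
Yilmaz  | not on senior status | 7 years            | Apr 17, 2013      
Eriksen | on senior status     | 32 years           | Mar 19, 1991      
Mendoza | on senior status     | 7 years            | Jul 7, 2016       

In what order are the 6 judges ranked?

Sato, Szabo, Harlow, Yilmaz, Mendoza, Eriksen

By years on the bench (lower first): Sato, Szabo, Harlow, Yilmaz and Mendoza (each 7 years); then Eriksen (32 years).
Among Sato, Szabo, Harlow, Yilmaz and Mendoza, by date of commission (earlier first): Sato and Szabo (Jun 19, 2007) before Harlow (Nov 23, 2007) before Yilmaz (Apr 17, 2013) before Mendoza (Jul 7, 2016).
Sato and Szabo are each on senior status, so the next rule applies.
Among Sato and Szabo, alphabetically by surname: Sato before Szabo.
Full order: Sato, Szabo, Harlow, Yilmaz, Mendoza, Eriksen.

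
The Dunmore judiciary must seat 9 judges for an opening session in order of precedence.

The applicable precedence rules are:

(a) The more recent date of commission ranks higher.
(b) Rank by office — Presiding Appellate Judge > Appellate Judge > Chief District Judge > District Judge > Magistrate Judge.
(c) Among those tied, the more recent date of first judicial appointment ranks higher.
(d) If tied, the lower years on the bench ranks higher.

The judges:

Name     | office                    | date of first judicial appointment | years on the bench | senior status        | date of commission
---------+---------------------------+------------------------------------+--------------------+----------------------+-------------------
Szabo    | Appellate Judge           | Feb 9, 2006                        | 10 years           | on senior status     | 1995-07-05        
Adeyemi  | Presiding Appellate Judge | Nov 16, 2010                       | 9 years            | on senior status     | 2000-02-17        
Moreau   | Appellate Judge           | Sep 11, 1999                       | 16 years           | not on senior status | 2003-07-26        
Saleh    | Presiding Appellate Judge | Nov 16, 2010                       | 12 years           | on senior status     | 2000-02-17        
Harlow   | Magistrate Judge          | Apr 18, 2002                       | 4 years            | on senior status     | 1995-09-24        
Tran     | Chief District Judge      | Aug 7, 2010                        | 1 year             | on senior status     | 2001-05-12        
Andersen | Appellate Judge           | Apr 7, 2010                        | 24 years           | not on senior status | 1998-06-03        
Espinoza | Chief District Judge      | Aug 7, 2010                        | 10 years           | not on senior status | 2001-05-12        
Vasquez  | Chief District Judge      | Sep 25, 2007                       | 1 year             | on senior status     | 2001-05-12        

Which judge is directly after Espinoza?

By date of commission (later first): Moreau (2003-07-26); then Tran, Espinoza and Vasquez (each 2001-05-12); then Adeyemi and Saleh (both 2000-02-17); then Andersen (1998-06-03); then Harlow (1995-09-24); then Szabo (1995-07-05).
Tran, Espinoza and Vasquez are each Chief District Judge, so the next rule applies.
Among Tran, Espinoza and Vasquez, by date of first judicial appointment (later first): Tran and Espinoza (Aug 7, 2010) before Vasquez (Sep 25, 2007).
Among Tran and Espinoza, by years on the bench (lower first): Tran (1 year) before Espinoza (10 years).
Adeyemi and Saleh are each Presiding Appellate Judge, so the next rule applies.
Adeyemi and Saleh both have date of first judicial appointment Nov 16, 2010, so the next rule applies.
Among Adeyemi and Saleh, by years on the bench (lower first): Adeyemi (9 years) before Saleh (12 years).
Order: Moreau, Tran, Espinoza, Vasquez, Adeyemi, Saleh, Andersen, Harlow, Szabo.

Vasquez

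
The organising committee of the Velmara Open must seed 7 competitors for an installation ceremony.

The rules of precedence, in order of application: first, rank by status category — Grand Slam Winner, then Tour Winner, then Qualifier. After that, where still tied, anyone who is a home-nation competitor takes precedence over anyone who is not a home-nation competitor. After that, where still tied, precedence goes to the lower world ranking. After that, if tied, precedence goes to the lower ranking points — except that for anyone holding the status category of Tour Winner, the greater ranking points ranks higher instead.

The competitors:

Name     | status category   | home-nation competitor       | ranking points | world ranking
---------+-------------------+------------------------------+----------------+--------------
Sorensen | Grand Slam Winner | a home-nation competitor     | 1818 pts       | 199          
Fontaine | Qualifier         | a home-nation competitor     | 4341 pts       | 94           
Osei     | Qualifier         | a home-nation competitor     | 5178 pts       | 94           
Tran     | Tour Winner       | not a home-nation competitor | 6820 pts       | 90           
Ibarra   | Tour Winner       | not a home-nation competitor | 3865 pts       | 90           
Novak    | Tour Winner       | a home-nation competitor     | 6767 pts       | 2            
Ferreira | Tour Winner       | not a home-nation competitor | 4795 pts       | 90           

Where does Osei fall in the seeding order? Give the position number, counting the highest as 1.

7

By status category: Sorensen (Grand Slam Winner); then Novak, Tran, Ferreira and Ibarra (Tour Winner); then Fontaine and Osei (Qualifier).
Among Novak, Tran, Ferreira and Ibarra, a home-nation competitor before not a home-nation competitor: Novak (a home-nation competitor) before Tran, Ferreira and Ibarra (not a home-nation competitor).
Tran, Ferreira and Ibarra all have world ranking 90, so the next rule applies.
Among Tran, Ferreira and Ibarra, by ranking points (higher first) (reversed rule for this group): Tran (6820 pts) before Ferreira (4795 pts) before Ibarra (3865 pts).
Fontaine and Osei are each a home-nation competitor, so the next rule applies.
Fontaine and Osei both have world ranking 94, so the next rule applies.
Among Fontaine and Osei, by ranking points (lower first): Fontaine (4341 pts) before Osei (5178 pts).
Order: Sorensen, Novak, Tran, Ferreira, Ibarra, Fontaine, Osei. So position 7.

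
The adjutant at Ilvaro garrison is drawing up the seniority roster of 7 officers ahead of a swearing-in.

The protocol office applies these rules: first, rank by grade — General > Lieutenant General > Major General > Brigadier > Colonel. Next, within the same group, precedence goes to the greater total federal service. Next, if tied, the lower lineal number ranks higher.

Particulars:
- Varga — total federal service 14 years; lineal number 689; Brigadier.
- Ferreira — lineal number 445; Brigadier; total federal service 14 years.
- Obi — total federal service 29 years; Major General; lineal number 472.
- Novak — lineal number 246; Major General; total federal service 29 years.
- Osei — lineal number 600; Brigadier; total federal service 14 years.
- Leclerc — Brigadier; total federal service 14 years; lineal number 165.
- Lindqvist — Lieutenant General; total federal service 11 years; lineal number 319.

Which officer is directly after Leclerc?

By grade: Lindqvist (Lieutenant General); then Novak and Obi (Major General); then Leclerc, Ferreira, Osei and Varga (Brigadier).
Novak and Obi both have total federal service 29 years, so the next rule applies.
Among Novak and Obi, by lineal number (lower first): Novak (246) before Obi (472).
Leclerc, Ferreira, Osei and Varga all have total federal service 14 years, so the next rule applies.
Among Leclerc, Ferreira, Osei and Varga, by lineal number (lower first): Leclerc (165) before Ferreira (445) before Osei (600) before Varga (689).
Order: Lindqvist, Novak, Obi, Leclerc, Ferreira, Osei, Varga.

Ferreira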